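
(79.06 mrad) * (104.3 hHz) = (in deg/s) 4.725e+04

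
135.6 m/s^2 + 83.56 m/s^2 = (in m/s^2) 219.2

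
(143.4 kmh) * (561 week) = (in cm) 1.352e+12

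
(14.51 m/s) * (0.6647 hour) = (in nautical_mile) 18.75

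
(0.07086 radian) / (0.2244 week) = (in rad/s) 5.221e-07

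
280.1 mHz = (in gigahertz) 2.801e-10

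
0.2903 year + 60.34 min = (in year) 0.2904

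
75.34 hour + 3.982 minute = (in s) 2.715e+05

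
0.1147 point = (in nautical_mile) 2.185e-08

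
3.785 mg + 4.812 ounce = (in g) 136.4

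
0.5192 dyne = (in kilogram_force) 5.294e-07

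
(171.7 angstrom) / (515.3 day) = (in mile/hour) 8.627e-16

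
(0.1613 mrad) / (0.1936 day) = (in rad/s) 9.643e-09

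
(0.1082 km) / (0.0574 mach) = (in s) 5.536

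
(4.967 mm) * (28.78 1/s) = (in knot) 0.2779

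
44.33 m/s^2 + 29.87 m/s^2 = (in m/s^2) 74.2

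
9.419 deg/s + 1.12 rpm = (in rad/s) 0.2817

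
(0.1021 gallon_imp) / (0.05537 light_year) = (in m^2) 8.861e-19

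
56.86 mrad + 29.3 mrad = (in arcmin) 296.2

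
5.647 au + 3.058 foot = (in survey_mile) 5.249e+08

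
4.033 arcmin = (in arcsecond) 242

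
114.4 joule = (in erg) 1.144e+09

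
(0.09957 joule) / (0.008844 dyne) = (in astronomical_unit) 7.526e-06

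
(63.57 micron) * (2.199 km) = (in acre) 3.454e-05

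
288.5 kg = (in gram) 2.885e+05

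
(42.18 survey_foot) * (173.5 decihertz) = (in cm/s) 2.231e+04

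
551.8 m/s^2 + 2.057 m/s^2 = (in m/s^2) 553.9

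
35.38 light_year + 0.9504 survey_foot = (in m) 3.347e+17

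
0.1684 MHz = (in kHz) 168.4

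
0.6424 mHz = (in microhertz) 642.4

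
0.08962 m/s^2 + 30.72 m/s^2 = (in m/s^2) 30.81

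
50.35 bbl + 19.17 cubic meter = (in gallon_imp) 5978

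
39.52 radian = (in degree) 2264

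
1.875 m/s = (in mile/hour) 4.194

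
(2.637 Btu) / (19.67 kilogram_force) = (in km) 0.01442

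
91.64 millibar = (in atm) 0.09044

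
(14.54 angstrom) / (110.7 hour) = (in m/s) 3.648e-15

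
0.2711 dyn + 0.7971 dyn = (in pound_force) 2.401e-06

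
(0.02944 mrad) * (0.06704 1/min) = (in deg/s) 1.885e-06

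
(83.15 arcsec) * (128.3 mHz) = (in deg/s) 0.002963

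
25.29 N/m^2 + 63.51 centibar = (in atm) 0.627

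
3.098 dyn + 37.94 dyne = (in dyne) 41.04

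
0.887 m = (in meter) 0.887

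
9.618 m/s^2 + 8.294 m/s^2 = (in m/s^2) 17.91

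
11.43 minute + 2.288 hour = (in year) 0.0002829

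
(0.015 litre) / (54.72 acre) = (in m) 6.774e-11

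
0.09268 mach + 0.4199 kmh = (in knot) 61.57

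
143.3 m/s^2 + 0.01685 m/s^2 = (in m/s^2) 143.3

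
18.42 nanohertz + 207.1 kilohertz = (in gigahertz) 0.0002071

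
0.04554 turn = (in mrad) 286.1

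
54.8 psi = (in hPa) 3778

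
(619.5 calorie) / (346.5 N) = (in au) 5e-11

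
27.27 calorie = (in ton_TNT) 2.727e-08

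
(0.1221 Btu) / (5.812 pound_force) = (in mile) 0.003096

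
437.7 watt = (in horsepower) 0.587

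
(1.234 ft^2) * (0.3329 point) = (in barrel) 8.468e-05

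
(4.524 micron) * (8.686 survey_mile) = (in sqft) 0.6807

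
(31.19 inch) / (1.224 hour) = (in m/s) 0.0001798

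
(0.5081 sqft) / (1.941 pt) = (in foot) 226.2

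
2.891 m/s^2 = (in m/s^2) 2.891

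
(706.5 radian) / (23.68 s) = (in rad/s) 29.84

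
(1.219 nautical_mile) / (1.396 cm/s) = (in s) 1.617e+05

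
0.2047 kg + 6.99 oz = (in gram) 402.9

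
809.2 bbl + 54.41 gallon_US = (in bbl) 810.5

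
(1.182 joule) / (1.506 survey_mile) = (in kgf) 4.973e-05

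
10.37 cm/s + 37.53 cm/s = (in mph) 1.071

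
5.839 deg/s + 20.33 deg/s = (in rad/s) 0.4567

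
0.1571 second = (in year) 4.982e-09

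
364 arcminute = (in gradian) 6.741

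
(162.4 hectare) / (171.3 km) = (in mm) 9480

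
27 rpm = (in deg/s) 162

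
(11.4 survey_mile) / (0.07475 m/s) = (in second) 2.454e+05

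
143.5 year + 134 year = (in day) 1.013e+05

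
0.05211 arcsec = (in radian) 2.526e-07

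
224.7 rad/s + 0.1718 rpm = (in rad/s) 224.7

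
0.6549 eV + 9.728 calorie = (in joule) 40.7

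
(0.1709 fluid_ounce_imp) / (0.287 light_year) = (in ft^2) 1.925e-20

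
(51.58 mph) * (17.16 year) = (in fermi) 1.248e+25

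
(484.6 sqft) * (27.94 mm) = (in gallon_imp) 276.7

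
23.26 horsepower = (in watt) 1.734e+04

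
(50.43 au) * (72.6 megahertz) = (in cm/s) 5.477e+22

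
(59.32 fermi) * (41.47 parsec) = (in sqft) 8.171e+05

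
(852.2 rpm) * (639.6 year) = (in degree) 1.031e+14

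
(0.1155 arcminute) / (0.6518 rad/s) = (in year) 1.635e-12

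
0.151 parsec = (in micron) 4.659e+21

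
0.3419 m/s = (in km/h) 1.231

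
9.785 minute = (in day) 0.006795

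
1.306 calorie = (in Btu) 0.005179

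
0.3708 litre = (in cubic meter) 0.0003708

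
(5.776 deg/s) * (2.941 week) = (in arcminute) 6.164e+08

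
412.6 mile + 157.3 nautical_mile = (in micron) 9.553e+11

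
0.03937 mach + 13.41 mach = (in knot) 8902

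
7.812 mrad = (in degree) 0.4476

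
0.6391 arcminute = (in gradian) 0.01184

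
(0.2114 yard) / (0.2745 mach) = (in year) 6.558e-11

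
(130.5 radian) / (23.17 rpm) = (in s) 53.78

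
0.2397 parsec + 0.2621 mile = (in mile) 4.596e+12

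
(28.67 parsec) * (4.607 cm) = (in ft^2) 4.387e+17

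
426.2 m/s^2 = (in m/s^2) 426.2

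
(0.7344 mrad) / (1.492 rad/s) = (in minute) 8.204e-06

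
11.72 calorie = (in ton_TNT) 1.172e-08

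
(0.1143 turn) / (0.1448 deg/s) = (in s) 284.2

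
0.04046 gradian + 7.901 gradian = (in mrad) 124.7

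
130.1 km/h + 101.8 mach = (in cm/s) 3.47e+06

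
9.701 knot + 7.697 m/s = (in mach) 0.03726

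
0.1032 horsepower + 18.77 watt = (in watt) 95.73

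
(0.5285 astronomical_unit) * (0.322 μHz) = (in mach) 74.77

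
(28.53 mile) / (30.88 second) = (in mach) 4.367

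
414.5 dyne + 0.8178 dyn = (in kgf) 0.0004235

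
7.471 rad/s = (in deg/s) 428.1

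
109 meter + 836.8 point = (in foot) 358.6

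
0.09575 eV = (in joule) 1.534e-20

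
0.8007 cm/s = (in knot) 0.01556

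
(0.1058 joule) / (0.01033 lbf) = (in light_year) 2.434e-16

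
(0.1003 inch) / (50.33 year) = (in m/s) 1.605e-12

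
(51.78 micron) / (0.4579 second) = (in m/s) 0.0001131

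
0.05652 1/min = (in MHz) 9.42e-10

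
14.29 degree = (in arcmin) 857.4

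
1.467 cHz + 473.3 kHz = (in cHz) 4.733e+07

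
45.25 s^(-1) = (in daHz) 4.525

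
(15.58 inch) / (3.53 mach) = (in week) 5.444e-10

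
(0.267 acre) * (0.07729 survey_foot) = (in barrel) 160.1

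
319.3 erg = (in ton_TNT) 7.631e-15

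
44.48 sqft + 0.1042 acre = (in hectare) 0.04258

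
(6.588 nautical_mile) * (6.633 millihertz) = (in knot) 157.3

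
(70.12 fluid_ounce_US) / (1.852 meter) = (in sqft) 0.01205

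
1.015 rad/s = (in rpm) 9.693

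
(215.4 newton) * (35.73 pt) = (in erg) 2.715e+07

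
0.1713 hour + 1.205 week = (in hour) 202.6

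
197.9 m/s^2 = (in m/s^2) 197.9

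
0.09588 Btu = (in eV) 6.314e+20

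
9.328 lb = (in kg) 4.231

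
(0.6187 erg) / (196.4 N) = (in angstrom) 3.15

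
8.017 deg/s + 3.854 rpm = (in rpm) 5.19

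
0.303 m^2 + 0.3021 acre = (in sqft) 1.316e+04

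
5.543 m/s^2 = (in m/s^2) 5.543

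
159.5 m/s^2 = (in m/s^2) 159.5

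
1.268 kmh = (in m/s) 0.3522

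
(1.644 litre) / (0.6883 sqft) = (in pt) 72.88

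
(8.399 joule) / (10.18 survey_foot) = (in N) 2.707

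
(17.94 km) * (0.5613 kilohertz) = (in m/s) 1.007e+07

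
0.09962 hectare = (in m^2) 996.2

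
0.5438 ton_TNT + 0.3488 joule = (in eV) 1.42e+28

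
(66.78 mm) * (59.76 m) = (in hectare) 0.0003991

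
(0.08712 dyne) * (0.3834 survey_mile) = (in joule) 0.0005376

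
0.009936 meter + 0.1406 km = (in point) 3.986e+05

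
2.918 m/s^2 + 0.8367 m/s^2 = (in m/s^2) 3.755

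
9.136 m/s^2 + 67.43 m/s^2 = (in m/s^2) 76.57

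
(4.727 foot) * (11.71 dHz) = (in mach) 0.004955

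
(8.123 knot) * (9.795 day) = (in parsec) 1.146e-10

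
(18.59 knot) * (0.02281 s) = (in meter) 0.2181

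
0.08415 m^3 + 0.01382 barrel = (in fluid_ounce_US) 2920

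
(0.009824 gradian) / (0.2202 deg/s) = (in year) 1.273e-09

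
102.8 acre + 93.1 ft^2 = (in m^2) 4.16e+05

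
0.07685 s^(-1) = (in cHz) 7.685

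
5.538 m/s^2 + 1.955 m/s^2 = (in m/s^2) 7.493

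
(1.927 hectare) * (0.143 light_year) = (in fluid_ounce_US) 8.815e+23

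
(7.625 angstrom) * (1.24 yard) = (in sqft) 9.306e-09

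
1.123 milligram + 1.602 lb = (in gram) 726.7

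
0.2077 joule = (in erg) 2.077e+06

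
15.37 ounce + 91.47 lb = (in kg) 41.93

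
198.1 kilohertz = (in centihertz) 1.981e+07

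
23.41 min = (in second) 1405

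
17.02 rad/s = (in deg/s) 975.2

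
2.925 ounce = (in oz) 2.925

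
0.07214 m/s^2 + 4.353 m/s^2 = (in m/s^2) 4.425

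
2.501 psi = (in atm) 0.1702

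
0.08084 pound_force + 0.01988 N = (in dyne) 3.795e+04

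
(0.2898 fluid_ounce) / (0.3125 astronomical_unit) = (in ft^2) 1.973e-15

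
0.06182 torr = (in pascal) 8.242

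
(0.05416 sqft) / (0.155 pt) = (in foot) 301.9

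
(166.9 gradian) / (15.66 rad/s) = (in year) 5.309e-09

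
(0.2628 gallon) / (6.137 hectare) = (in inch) 6.382e-07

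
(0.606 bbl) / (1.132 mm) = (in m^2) 85.11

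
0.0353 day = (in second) 3050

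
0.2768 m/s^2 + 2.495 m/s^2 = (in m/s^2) 2.772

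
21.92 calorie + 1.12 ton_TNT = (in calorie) 1.12e+09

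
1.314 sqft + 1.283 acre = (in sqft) 5.589e+04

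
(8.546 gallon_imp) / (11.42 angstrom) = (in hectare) 3402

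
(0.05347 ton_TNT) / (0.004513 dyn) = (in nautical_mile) 2.677e+12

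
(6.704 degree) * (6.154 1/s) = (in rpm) 6.876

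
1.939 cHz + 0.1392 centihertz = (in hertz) 0.02078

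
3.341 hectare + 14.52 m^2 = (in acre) 8.259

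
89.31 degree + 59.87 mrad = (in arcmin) 5564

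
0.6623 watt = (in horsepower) 0.0008882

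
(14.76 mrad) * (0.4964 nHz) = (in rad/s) 7.327e-12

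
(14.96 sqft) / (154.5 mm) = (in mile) 0.00559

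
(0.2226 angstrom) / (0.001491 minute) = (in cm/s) 2.488e-08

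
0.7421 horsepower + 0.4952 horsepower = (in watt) 922.7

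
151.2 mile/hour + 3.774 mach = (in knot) 2629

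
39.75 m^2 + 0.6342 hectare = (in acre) 1.577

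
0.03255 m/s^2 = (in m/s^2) 0.03255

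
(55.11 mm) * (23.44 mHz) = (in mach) 3.794e-06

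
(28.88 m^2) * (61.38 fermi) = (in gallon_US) 4.683e-10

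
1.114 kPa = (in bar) 0.01114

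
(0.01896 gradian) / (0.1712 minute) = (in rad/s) 2.899e-05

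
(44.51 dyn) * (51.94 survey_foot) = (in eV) 4.398e+16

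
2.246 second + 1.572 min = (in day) 0.001118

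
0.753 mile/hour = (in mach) 0.0009886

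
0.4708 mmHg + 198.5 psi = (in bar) 13.69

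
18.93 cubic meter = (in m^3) 18.93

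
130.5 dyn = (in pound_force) 0.0002934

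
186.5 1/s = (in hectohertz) 1.865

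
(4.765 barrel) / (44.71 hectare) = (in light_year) 1.791e-22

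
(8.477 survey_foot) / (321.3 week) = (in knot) 2.585e-08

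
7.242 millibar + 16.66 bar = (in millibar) 1.667e+04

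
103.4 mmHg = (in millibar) 137.9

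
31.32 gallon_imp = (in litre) 142.4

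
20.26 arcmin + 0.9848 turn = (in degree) 354.9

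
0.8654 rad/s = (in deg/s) 49.58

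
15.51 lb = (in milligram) 7.035e+06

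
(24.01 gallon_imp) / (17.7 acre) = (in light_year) 1.611e-22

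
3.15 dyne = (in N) 3.15e-05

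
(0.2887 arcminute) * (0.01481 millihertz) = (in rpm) 1.188e-08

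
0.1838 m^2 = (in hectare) 1.838e-05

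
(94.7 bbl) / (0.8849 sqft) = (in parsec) 5.935e-15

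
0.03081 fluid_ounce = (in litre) 0.0009112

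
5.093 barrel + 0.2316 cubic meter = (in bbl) 6.55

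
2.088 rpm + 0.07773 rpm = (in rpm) 2.166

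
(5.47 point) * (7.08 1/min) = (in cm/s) 0.02277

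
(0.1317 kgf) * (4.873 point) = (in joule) 0.00222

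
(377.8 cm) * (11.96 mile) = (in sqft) 7.827e+05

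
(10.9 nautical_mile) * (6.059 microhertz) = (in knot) 0.2378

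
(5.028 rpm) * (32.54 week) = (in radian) 1.036e+07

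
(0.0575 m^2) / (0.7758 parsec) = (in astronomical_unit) 1.606e-29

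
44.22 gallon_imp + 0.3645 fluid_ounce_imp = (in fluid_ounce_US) 6798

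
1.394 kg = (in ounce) 49.17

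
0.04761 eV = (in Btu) 7.23e-24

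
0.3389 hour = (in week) 0.002017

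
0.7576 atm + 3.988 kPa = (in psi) 11.71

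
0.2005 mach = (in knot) 132.7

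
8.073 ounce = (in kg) 0.2289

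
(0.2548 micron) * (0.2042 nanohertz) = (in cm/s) 5.203e-15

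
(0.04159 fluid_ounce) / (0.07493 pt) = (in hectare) 4.653e-06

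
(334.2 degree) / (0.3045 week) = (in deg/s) 0.001815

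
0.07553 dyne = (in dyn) 0.07553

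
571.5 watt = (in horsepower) 0.7664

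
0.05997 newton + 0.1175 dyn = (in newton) 0.05997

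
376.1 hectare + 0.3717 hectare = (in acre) 930.3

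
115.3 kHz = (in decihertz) 1.153e+06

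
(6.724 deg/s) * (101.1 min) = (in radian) 711.9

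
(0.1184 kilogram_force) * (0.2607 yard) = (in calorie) 0.06615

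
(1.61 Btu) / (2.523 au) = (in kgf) 4.589e-10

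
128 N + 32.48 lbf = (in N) 272.5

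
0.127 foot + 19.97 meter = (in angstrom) 2.001e+11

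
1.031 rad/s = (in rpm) 9.845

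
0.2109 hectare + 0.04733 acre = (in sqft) 2.476e+04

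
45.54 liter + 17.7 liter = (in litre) 63.24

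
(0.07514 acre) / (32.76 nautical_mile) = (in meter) 0.005012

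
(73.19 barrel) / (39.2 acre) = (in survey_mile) 4.558e-08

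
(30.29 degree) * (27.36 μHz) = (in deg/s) 0.0008287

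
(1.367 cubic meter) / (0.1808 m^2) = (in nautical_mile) 0.004083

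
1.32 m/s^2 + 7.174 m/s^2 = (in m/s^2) 8.494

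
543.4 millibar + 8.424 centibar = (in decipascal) 6.276e+05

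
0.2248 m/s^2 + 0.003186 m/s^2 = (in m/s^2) 0.228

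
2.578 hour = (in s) 9281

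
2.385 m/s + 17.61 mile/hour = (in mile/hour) 22.95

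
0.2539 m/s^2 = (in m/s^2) 0.2539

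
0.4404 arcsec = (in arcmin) 0.00734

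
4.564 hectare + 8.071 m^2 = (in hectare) 4.565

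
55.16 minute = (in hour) 0.9193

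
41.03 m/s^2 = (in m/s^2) 41.03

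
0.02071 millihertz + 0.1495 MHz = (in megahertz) 0.1495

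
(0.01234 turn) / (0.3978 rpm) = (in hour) 0.000517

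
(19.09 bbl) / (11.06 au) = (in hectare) 1.834e-16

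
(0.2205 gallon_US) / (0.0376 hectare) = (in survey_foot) 7.283e-06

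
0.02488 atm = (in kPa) 2.521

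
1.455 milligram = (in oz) 5.132e-05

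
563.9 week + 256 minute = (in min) 5.684e+06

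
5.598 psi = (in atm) 0.3809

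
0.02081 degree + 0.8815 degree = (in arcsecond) 3248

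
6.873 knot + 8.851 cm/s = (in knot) 7.045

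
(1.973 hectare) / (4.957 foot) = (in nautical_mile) 7.051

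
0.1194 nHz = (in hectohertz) 1.194e-12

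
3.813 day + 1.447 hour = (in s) 3.347e+05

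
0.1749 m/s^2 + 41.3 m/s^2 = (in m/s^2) 41.47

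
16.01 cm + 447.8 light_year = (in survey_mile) 2.632e+15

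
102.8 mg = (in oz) 0.003626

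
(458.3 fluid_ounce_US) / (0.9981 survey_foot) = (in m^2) 0.04455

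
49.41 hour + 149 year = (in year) 149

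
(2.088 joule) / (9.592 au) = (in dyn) 1.455e-07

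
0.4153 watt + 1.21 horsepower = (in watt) 902.7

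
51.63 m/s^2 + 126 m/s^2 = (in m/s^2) 177.6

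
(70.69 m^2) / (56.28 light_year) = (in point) 3.763e-13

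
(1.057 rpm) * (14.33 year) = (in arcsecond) 1.032e+13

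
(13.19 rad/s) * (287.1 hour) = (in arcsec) 2.812e+12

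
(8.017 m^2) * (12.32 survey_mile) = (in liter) 1.59e+08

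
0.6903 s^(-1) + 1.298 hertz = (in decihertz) 19.88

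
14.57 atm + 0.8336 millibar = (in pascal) 1.476e+06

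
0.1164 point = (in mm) 0.04106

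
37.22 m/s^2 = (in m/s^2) 37.22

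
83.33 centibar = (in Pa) 8.333e+04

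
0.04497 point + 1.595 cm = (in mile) 9.921e-06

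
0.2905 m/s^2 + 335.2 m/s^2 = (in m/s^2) 335.5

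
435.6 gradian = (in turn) 1.089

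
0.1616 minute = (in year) 3.075e-07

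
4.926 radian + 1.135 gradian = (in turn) 0.7868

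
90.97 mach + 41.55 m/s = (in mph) 6.938e+04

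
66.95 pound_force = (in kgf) 30.37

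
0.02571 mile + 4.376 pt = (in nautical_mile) 0.02234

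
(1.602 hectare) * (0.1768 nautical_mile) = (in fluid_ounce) 1.774e+11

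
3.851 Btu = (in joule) 4063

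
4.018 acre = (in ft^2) 1.75e+05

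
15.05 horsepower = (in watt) 1.122e+04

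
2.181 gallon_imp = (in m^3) 0.009915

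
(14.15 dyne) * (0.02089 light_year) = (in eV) 1.745e+29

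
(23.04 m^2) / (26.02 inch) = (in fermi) 3.486e+16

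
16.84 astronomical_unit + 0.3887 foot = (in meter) 2.519e+12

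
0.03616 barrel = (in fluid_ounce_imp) 202.3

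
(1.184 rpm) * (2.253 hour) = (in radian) 1006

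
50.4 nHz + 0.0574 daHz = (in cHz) 57.4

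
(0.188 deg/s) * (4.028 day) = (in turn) 181.7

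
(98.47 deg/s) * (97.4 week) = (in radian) 1.012e+08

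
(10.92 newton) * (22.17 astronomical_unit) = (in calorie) 8.656e+12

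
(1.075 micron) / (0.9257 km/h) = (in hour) 1.161e-09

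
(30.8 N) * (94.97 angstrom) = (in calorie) 6.991e-08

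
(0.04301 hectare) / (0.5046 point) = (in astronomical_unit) 1.615e-05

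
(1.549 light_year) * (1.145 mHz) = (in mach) 4.928e+10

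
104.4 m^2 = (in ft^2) 1124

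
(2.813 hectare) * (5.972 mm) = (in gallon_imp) 3.695e+04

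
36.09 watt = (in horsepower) 0.0484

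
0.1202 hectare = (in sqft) 1.294e+04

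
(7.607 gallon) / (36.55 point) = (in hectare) 0.0002233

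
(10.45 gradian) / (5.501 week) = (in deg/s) 2.827e-06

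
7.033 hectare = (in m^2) 7.033e+04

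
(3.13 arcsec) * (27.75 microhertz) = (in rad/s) 4.211e-10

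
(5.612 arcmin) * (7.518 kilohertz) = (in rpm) 117.2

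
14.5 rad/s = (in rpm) 138.5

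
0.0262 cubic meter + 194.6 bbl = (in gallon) 8180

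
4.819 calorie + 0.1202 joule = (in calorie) 4.848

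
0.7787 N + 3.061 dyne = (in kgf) 0.07941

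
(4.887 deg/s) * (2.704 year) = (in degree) 4.167e+08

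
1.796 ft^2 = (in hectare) 1.669e-05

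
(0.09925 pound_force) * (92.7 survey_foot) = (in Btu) 0.01182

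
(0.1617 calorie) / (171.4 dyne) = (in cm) 3.947e+04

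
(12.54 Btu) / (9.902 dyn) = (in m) 1.336e+08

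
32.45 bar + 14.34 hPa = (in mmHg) 2.435e+04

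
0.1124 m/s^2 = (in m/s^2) 0.1124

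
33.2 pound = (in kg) 15.06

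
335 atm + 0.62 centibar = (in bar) 339.4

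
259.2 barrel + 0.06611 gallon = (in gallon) 1.089e+04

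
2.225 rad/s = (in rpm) 21.25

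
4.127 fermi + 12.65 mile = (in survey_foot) 6.679e+04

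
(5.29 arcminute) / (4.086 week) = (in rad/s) 6.227e-10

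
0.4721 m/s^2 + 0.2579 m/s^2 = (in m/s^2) 0.73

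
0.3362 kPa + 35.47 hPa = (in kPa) 3.883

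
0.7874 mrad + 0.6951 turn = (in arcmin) 1.502e+04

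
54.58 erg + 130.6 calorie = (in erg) 5.464e+09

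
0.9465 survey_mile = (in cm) 1.523e+05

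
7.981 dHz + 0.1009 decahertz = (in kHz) 0.001807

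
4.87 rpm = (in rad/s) 0.51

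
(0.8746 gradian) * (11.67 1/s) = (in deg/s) 9.186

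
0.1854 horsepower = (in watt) 138.3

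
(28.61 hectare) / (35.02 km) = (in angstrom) 8.17e+10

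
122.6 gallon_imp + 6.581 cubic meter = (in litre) 7138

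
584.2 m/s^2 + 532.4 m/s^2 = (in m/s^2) 1117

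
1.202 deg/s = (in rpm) 0.2003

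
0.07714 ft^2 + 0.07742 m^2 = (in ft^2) 0.9105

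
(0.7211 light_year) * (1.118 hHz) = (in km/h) 2.746e+18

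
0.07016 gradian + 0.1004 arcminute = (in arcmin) 3.889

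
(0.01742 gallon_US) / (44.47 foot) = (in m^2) 4.865e-06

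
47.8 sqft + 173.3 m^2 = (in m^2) 177.7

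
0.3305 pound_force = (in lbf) 0.3305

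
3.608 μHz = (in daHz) 3.608e-07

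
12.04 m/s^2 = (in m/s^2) 12.04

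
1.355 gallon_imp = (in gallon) 1.627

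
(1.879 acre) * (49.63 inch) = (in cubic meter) 9586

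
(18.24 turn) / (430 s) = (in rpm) 2.545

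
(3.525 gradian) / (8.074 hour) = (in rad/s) 1.905e-06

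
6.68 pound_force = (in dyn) 2.971e+06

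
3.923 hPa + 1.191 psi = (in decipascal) 8.604e+04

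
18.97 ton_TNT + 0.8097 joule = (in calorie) 1.897e+10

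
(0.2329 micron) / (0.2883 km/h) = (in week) 4.809e-12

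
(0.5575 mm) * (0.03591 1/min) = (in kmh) 1.201e-06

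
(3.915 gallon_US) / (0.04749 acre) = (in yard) 8.433e-05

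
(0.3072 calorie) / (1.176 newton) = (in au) 7.306e-12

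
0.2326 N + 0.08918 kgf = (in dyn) 1.107e+05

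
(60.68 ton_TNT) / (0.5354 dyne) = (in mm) 4.742e+19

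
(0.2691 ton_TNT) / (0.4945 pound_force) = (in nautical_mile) 2.764e+05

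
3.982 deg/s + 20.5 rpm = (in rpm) 21.16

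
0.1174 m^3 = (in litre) 117.4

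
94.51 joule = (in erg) 9.451e+08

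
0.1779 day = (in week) 0.02541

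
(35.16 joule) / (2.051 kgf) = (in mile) 0.001086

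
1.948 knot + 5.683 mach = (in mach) 5.686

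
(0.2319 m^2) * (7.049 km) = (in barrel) 1.028e+04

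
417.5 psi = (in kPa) 2879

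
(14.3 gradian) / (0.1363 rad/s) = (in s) 1.648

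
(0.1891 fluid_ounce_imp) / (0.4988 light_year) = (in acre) 2.813e-25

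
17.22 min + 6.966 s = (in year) 3.298e-05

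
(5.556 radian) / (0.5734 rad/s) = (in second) 9.69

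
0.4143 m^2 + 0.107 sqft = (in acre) 0.0001048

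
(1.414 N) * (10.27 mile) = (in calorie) 5586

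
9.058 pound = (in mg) 4.109e+06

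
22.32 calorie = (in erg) 9.339e+08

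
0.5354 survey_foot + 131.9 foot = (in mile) 0.02508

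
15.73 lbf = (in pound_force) 15.73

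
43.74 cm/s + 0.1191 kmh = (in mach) 0.001382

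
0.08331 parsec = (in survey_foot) 8.434e+15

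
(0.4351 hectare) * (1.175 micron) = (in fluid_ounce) 172.9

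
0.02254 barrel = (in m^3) 0.003584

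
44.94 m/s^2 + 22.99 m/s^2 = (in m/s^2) 67.93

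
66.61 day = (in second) 5.755e+06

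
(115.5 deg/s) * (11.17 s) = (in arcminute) 7.741e+04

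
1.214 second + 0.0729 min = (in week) 9.239e-06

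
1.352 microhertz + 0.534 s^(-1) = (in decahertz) 0.0534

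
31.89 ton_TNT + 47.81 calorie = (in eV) 8.328e+29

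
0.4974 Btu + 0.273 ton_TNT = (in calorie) 2.73e+08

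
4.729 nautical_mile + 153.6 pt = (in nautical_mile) 4.729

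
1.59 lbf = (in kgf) 0.7212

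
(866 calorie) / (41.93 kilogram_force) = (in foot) 28.91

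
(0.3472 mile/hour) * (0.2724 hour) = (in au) 1.017e-09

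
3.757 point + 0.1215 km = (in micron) 1.215e+08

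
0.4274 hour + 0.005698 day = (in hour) 0.5642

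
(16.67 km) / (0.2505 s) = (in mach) 195.4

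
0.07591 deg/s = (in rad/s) 0.001325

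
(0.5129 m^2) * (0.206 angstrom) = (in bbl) 6.646e-11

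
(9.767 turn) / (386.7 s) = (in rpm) 1.515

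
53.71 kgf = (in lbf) 118.4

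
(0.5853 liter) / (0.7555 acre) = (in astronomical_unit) 1.28e-18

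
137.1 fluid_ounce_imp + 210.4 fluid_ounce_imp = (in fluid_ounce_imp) 347.5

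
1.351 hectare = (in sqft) 1.454e+05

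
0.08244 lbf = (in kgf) 0.03739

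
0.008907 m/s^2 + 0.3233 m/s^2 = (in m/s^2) 0.3322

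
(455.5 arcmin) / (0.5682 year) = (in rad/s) 7.394e-09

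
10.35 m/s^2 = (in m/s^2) 10.35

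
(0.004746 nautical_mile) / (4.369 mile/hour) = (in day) 5.209e-05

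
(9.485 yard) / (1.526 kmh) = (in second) 20.46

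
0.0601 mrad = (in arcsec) 12.4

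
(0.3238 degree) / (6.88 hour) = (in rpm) 2.179e-06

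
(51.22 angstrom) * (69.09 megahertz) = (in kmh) 1.274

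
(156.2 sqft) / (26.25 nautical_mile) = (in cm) 0.02985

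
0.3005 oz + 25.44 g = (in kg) 0.03396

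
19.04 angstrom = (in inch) 7.496e-08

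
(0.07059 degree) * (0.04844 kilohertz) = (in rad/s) 0.05968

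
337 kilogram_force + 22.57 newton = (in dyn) 3.327e+08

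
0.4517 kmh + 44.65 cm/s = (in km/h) 2.059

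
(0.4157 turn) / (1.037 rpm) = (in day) 0.0002784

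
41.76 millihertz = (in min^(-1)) 2.506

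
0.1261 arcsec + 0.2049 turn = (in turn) 0.2049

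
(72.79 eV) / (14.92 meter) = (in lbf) 1.757e-19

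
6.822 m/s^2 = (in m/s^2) 6.822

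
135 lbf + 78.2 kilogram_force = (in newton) 1367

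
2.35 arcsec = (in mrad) 0.01139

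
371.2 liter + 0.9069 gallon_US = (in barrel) 2.356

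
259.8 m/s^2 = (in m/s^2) 259.8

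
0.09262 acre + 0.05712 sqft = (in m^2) 374.8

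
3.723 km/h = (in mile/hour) 2.313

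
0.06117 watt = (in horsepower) 8.203e-05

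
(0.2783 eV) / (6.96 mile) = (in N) 3.981e-24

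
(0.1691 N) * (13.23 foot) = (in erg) 6.819e+06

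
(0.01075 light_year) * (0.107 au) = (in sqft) 1.752e+25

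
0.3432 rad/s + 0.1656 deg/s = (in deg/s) 19.83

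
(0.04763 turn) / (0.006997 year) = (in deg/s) 7.771e-05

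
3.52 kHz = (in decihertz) 3.52e+04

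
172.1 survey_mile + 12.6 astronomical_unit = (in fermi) 1.885e+27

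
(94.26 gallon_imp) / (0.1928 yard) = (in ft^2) 26.16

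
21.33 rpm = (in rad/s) 2.234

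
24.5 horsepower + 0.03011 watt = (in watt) 1.827e+04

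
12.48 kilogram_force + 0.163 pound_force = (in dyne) 1.231e+07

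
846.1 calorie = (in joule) 3540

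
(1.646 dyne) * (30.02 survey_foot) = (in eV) 9.4e+14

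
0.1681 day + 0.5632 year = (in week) 29.39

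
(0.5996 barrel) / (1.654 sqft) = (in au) 4.147e-12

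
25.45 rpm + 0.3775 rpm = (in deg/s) 155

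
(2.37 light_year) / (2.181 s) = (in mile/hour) 2.3e+16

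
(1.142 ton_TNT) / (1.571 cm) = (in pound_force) 6.837e+10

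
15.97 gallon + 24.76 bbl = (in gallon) 1056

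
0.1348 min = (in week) 1.337e-05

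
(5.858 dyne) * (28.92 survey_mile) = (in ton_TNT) 6.516e-10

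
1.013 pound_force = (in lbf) 1.013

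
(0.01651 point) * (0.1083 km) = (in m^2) 0.0006308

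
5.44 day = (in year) 0.0149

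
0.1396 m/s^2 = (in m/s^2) 0.1396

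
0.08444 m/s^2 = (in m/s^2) 0.08444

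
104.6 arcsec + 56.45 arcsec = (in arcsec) 161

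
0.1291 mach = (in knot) 85.45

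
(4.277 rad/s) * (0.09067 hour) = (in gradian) 8.888e+04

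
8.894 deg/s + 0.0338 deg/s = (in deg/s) 8.928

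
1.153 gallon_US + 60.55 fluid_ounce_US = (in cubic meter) 0.006155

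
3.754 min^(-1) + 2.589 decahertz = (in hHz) 0.2595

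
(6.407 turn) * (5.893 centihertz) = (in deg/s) 135.9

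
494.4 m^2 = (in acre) 0.1222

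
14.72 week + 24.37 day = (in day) 127.4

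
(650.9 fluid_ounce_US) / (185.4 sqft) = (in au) 7.471e-15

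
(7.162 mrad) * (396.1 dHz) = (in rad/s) 0.2837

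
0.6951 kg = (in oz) 24.52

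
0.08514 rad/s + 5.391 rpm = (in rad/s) 0.6497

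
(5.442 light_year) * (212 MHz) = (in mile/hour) 2.442e+25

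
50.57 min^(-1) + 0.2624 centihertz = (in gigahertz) 8.455e-10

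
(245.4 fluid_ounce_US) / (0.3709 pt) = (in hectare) 0.005547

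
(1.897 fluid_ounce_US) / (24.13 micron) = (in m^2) 2.325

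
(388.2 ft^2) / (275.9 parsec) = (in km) 4.236e-21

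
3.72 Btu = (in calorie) 938.1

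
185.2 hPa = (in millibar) 185.2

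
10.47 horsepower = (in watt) 7807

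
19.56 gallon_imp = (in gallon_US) 23.49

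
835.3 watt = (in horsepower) 1.12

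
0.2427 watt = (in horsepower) 0.0003255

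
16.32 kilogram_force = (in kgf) 16.32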